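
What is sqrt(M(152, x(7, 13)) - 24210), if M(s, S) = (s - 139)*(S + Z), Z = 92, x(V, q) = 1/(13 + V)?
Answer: I*sqrt(2301335)/10 ≈ 151.7*I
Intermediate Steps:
M(s, S) = (-139 + s)*(92 + S) (M(s, S) = (s - 139)*(S + 92) = (-139 + s)*(92 + S))
sqrt(M(152, x(7, 13)) - 24210) = sqrt((-12788 - 139/(13 + 7) + 92*152 + 152/(13 + 7)) - 24210) = sqrt((-12788 - 139/20 + 13984 + 152/20) - 24210) = sqrt((-12788 - 139*1/20 + 13984 + (1/20)*152) - 24210) = sqrt((-12788 - 139/20 + 13984 + 38/5) - 24210) = sqrt(23933/20 - 24210) = sqrt(-460267/20) = I*sqrt(2301335)/10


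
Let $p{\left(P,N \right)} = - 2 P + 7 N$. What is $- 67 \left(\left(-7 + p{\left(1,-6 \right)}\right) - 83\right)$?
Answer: $8978$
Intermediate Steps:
$- 67 \left(\left(-7 + p{\left(1,-6 \right)}\right) - 83\right) = - 67 \left(\left(-7 + \left(\left(-2\right) 1 + 7 \left(-6\right)\right)\right) - 83\right) = - 67 \left(\left(-7 - 44\right) - 83\right) = - 67 \left(-51 - 83\right) = \left(-67\right) \left(-134\right) = 8978$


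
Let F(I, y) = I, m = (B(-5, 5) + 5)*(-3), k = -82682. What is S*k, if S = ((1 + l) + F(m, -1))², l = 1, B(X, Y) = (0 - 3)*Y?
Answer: -84666368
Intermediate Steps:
B(X, Y) = -3*Y
m = 30 (m = (-3*5 + 5)*(-3) = (-15 + 5)*(-3) = -10*(-3) = 30)
S = 1024 (S = ((1 + 1) + 30)² = (2 + 30)² = 32² = 1024)
S*k = 1024*(-82682) = -84666368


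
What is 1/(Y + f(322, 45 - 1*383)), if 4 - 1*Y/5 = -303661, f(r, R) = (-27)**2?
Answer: 1/1519054 ≈ 6.5830e-7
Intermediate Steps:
f(r, R) = 729
Y = 1518325 (Y = 20 - 5*(-303661) = 20 + 1518305 = 1518325)
1/(Y + f(322, 45 - 1*383)) = 1/(1518325 + 729) = 1/1519054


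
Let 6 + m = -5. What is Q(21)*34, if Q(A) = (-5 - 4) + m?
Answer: -680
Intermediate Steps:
m = -11 (m = -6 - 5 = -11)
Q(A) = -20 (Q(A) = (-5 - 4) - 11 = -9 - 11 = -20)
Q(21)*34 = -20*34 = -680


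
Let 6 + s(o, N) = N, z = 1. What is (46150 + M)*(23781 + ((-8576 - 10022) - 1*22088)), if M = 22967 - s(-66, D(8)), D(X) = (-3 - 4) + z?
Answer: -1168625745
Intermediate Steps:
D(X) = -6 (D(X) = (-3 - 4) + 1 = -7 + 1 = -6)
s(o, N) = -6 + N
M = 22979 (M = 22967 - (-6 - 6) = 22967 - 1*(-12) = 22967 + 12 = 22979)
(46150 + M)*(23781 + ((-8576 - 10022) - 1*22088)) = (46150 + 22979)*(23781 + ((-8576 - 10022) - 1*22088)) = 69129*(23781 + (-18598 - 22088)) = 69129*(23781 - 40686) = 69129*(-16905) = -1168625745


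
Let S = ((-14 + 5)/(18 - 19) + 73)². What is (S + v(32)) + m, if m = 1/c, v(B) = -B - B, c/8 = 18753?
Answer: 999159841/150024 ≈ 6660.0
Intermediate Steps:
c = 150024 (c = 8*18753 = 150024)
v(B) = -2*B
m = 1/150024 ≈ 6.6656e-6
S = 6724 (S = (-9/(-1) + 73)² = (-9*(-1) + 73)² = (9 + 73)² = 82² = 6724)
(S + v(32)) + m = (6724 - 2*32) + 1/150024 = (6724 - 64) + 1/150024 = 6660 + 1/150024 = 999159841/150024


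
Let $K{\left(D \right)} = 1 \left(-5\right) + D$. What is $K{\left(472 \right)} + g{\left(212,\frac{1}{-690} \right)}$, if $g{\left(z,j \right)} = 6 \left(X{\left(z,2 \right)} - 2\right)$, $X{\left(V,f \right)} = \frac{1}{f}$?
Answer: $458$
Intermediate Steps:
$K{\left(D \right)} = -5 + D$
$g{\left(z,j \right)} = -9$ ($g{\left(z,j \right)} = 6 \left(\frac{1}{2} - 2\right) = 6 \left(- \frac{3}{2}\right) = -9$)
$K{\left(472 \right)} + g{\left(212,\frac{1}{-690} \right)} = \left(-5 + 472\right) - 9 = 467 - 9 = 458$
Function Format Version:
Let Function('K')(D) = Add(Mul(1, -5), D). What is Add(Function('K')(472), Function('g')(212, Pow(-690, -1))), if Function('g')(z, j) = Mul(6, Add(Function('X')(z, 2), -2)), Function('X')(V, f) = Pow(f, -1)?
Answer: 458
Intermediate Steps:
Function('K')(D) = Add(-5, D)
Function('g')(z, j) = -9 (Function('g')(z, j) = Mul(6, Add(Pow(2, -1), -2)) = Mul(6, Add(Rational(1, 2), -2)) = Mul(6, Rational(-3, 2)) = -9)
Add(Function('K')(472), Function('g')(212, Pow(-690, -1))) = Add(Add(-5, 472), -9) = Add(467, -9) = 458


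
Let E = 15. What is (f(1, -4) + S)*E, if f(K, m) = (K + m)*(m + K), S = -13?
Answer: -60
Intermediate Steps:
f(K, m) = (K + m)² (f(K, m) = (K + m)*(K + m) = (K + m)²)
(f(1, -4) + S)*E = ((1 - 4)² - 13)*15 = ((-3)² - 13)*15 = (9 - 13)*15 = -4*15 = -60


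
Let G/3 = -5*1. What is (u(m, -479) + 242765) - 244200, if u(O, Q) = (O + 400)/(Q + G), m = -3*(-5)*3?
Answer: -709335/494 ≈ -1435.9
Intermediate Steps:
G = -15 (G = 3*(-5*1) = 3*(-5) = -15)
m = 45 (m = 15*3 = 45)
u(O, Q) = (400 + O)/(-15 + Q) (u(O, Q) = (O + 400)/(Q - 15) = (400 + O)/(-15 + Q))
(u(m, -479) + 242765) - 244200 = ((400 + 45)/(-15 - 479) + 242765) - 244200 = (445/(-494) + 242765) - 244200 = (-1/494*445 + 242765) - 244200 = (-445/494 + 242765) - 244200 = 119925465/494 - 244200 = -709335/494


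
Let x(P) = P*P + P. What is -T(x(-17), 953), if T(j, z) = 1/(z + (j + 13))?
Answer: -1/1238 ≈ -0.00080775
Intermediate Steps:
x(P) = P + P² (x(P) = P² + P = P + P²)
T(j, z) = 1/(13 + j + z) (T(j, z) = 1/(z + (13 + j)) = 1/(13 + j + z))
-T(x(-17), 953) = -1/(13 - 17*(1 - 17) + 953) = -1/(13 - 17*(-16) + 953) = -1/(13 + 272 + 953) = -1/1238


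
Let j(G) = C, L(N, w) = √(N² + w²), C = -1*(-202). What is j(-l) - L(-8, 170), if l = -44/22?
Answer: 202 - 2*√7241 ≈ 31.812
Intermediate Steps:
l = -2 (l = -44*1/22 = -2)
C = 202
j(G) = 202
j(-l) - L(-8, 170) = 202 - √((-8)² + 170²) = 202 - √(64 + 28900) = 202 - √28964 = 202 - 2*√7241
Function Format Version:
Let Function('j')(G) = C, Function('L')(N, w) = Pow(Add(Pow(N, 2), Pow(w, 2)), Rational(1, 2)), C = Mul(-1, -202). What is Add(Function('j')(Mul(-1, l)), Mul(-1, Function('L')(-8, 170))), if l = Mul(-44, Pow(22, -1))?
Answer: Add(202, Mul(-2, Pow(7241, Rational(1, 2)))) ≈ 31.812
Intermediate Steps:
l = -2 (l = Mul(-44, Rational(1, 22)) = -2)
C = 202
Function('j')(G) = 202
Add(Function('j')(Mul(-1, l)), Mul(-1, Function('L')(-8, 170))) = Add(202, Mul(-1, Pow(Add(Pow(-8, 2), Pow(170, 2)), Rational(1, 2)))) = Add(202, Mul(-1, Pow(Add(64, 28900), Rational(1, 2)))) = Add(202, Mul(-1, Pow(28964, Rational(1, 2)))) = Add(202, Mul(-1, Mul(2, Pow(7241, Rational(1, 2))))) = Add(202, Mul(-2, Pow(7241, Rational(1, 2))))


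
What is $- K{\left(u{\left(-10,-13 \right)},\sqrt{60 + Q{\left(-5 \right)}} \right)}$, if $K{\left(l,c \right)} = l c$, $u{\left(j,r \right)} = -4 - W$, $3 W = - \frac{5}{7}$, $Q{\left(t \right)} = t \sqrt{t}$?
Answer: $\frac{79 \sqrt{60 - 5 i \sqrt{5}}}{21} \approx 29.265 - 2.7033 i$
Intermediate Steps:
$Q{\left(t \right)} = t^{\frac{3}{2}}$
$W = - \frac{5}{21}$ ($W = \frac{\left(-5\right) \frac{1}{7}}{3} = \frac{1}{3} \left(- \frac{5}{7}\right) = - \frac{5}{21} \approx -0.2381$)
$u{\left(j,r \right)} = - \frac{79}{21}$ ($u{\left(j,r \right)} = -4 - - \frac{5}{21} = -4 + \frac{5}{21} = - \frac{79}{21}$)
$K{\left(l,c \right)} = c l$
$- K{\left(u{\left(-10,-13 \right)},\sqrt{60 + Q{\left(-5 \right)}} \right)} = - \frac{\sqrt{60 + \left(-5\right)^{\frac{3}{2}}} \left(-79\right)}{21} = - \frac{\sqrt{60 - 5 i \sqrt{5}} \left(-79\right)}{21} = - \frac{\left(-79\right) \sqrt{60 - 5 i \sqrt{5}}}{21} = \frac{79 \sqrt{60 - 5 i \sqrt{5}}}{21}$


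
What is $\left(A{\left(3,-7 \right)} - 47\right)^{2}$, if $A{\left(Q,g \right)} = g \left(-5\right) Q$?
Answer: $3364$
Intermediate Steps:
$A{\left(Q,g \right)} = - 5 Q g$ ($A{\left(Q,g \right)} = - 5 g Q = - 5 Q g$)
$\left(A{\left(3,-7 \right)} - 47\right)^{2} = \left(\left(-5\right) 3 \left(-7\right) - 47\right)^{2} = \left(105 - 47\right)^{2} = 58^{2} = 3364$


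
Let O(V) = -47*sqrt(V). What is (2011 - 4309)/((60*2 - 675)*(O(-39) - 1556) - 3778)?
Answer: -1975824996/765796140979 + 59943330*I*sqrt(39)/765796140979 ≈ -0.0025801 + 0.00048883*I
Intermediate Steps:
(2011 - 4309)/((60*2 - 675)*(O(-39) - 1556) - 3778) = (2011 - 4309)/((60*2 - 675)*(-47*I*sqrt(39) - 1556) - 3778) = -2298/((120 - 675)*(-47*I*sqrt(39) - 1556) - 3778) = -2298/(-555*(-47*I*sqrt(39) - 1556) - 3778) = -2298/(-555*(-1556 - 47*I*sqrt(39)) - 3778) = -2298/((863580 + 26085*I*sqrt(39)) - 3778) = -2298/(859802 + 26085*I*sqrt(39))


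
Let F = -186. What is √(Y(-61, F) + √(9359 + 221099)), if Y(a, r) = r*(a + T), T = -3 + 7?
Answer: √(10602 + √230458) ≈ 105.27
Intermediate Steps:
T = 4
Y(a, r) = r*(4 + a) (Y(a, r) = r*(a + 4) = r*(4 + a))
√(Y(-61, F) + √(9359 + 221099)) = √(-186*(4 - 61) + √(9359 + 221099)) = √(-186*(-57) + √230458) = √(10602 + √230458)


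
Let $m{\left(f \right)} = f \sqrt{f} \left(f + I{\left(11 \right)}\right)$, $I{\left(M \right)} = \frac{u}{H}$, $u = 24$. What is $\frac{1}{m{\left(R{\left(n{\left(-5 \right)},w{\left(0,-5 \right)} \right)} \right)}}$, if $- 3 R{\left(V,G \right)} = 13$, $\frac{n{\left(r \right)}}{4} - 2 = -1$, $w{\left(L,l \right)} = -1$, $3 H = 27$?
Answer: $- \frac{9 i \sqrt{39}}{845} \approx - 0.066515 i$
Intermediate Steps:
$H = 9$ ($H = \frac{1}{3} \cdot 27 = 9$)
$n{\left(r \right)} = 4$ ($n{\left(r \right)} = 8 + 4 \left(-1\right) = 8 - 4 = 4$)
$R{\left(V,G \right)} = - \frac{13}{3}$ ($R{\left(V,G \right)} = \left(- \frac{1}{3}\right) 13 = - \frac{13}{3}$)
$I{\left(M \right)} = \frac{8}{3}$ ($I{\left(M \right)} = \frac{24}{9} = 24 \cdot \frac{1}{9} = \frac{8}{3}$)
$m{\left(f \right)} = f^{\frac{3}{2}} \left(\frac{8}{3} + f\right)$ ($m{\left(f \right)} = f \sqrt{f} \left(f + \frac{8}{3}\right) = f^{\frac{3}{2}} \left(\frac{8}{3} + f\right)$)
$\frac{1}{m{\left(R{\left(n{\left(-5 \right)},w{\left(0,-5 \right)} \right)} \right)}} = \frac{1}{\left(- \frac{13}{3}\right)^{\frac{3}{2}} \left(\frac{8}{3} - \frac{13}{3}\right)} = \frac{1}{- \frac{13 i \sqrt{39}}{9} \left(- \frac{5}{3}\right)} = \frac{1}{\frac{65}{27} i \sqrt{39}} = - \frac{9 i \sqrt{39}}{845}$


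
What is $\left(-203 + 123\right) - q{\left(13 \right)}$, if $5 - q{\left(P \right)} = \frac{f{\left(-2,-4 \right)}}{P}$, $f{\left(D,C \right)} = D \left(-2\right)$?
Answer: $- \frac{1101}{13} \approx -84.692$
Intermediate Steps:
$f{\left(D,C \right)} = - 2 D$
$q{\left(P \right)} = 5 - \frac{4}{P}$ ($q{\left(P \right)} = 5 - \frac{\left(-2\right) \left(-2\right)}{P} = 5 - \frac{4}{P}$)
$\left(-203 + 123\right) - q{\left(13 \right)} = \left(-203 + 123\right) - \left(5 - \frac{4}{13}\right) = -80 - \left(5 - \frac{4}{13}\right) = -80 - \frac{61}{13} = - \frac{1101}{13}$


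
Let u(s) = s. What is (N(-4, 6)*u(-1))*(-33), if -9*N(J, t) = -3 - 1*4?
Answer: 77/3 ≈ 25.667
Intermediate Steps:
N(J, t) = 7/9 (N(J, t) = -(-3 - 1*4)/9 = -(-3 - 4)/9 = -⅑*(-7) = 7/9)
(N(-4, 6)*u(-1))*(-33) = ((7/9)*(-1))*(-33) = -7/9*(-33) = 77/3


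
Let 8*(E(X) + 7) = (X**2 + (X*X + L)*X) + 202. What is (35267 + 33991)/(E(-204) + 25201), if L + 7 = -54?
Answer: -277032/4116925 ≈ -0.067291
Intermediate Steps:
L = -61 (L = -7 - 54 = -61)
E(X) = 73/4 + X**2/8 + X*(-61 + X**2)/8 (E(X) = -7 + ((X**2 + (X*X - 61)*X) + 202)/8 = -7 + ((X**2 + (X**2 - 61)*X) + 202)/8 = -7 + ((X**2 + (-61 + X**2)*X) + 202)/8 = -7 + ((X**2 + X*(-61 + X**2)) + 202)/8 = -7 + (202 + X**2 + X*(-61 + X**2))/8 = -7 + (101/4 + X**2/8 + X*(-61 + X**2)/8) = 73/4 + X**2/8 + X*(-61 + X**2)/8)
(35267 + 33991)/(E(-204) + 25201) = (35267 + 33991)/((73/4 - 61/8*(-204) + (1/8)*(-204)**2 + (1/8)*(-204)**3) + 25201) = 69258/((73/4 + 3111/2 + (1/8)*41616 + (1/8)*(-8489664)) + 25201) = 69258/((73/4 + 3111/2 + 5202 - 1061208) + 25201) = 69258/(-4217729/4 + 25201) = 69258/(-4116925/4) = 69258*(-4/4116925) = -277032/4116925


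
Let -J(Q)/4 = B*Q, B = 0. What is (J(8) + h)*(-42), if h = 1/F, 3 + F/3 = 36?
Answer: -14/33 ≈ -0.42424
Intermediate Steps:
J(Q) = 0 (J(Q) = -0*Q = -4*0 = 0)
F = 99 (F = -9 + 3*36 = -9 + 108 = 99)
h = 1/99 ≈ 0.010101
(J(8) + h)*(-42) = (0 + 1/99)*(-42) = (1/99)*(-42) = -14/33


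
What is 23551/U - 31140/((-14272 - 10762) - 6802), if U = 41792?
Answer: 170931043/110874176 ≈ 1.5417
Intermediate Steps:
23551/U - 31140/((-14272 - 10762) - 6802) = 23551/41792 - 31140/((-14272 - 10762) - 6802) = 23551*(1/41792) - 31140/(-25034 - 6802) = 23551/41792 - 31140/(-31836) = 23551/41792 - 31140*(-1/31836) = 23551/41792 + 2595/2653 = 170931043/110874176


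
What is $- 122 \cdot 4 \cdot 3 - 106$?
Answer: $-1570$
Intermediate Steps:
$- 122 \cdot 4 \cdot 3 - 106 = \left(-122\right) 12 - 106 = -1464 - 106 = -1570$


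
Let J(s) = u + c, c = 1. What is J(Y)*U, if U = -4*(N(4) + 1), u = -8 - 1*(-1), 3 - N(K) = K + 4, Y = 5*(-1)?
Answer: -96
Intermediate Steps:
Y = -5
N(K) = -1 - K (N(K) = 3 - (K + 4) = 3 - (4 + K) = 3 + (-4 - K) = -1 - K)
u = -7 (u = -8 + 1 = -7)
J(s) = -6 (J(s) = -7 + 1 = -6)
U = 16 (U = -4*((-1 - 1*4) + 1) = -4*((-1 - 4) + 1) = -4*(-5 + 1) = -4*(-4) = 16)
J(Y)*U = -6*16 = -96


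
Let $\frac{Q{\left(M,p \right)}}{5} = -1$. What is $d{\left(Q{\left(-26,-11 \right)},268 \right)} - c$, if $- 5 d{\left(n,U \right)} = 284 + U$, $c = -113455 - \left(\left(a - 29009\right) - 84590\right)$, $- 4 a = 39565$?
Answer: $- \frac{202913}{20} \approx -10146.0$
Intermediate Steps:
$a = - \frac{39565}{4}$ ($a = \left(- \frac{1}{4}\right) 39565 = - \frac{39565}{4} \approx -9891.3$)
$Q{\left(M,p \right)} = -5$ ($Q{\left(M,p \right)} = 5 \left(-1\right) = -5$)
$c = \frac{40141}{4}$ ($c = -113455 - \left(\left(- \frac{39565}{4} - 29009\right) - 84590\right) = -113455 - \left(- \frac{155601}{4} - 84590\right) = -113455 - - \frac{493961}{4} = -113455 + \frac{493961}{4} = \frac{40141}{4} \approx 10035.0$)
$d{\left(n,U \right)} = - \frac{284}{5} - \frac{U}{5}$ ($d{\left(n,U \right)} = - \frac{284 + U}{5} = - \frac{284}{5} - \frac{U}{5}$)
$d{\left(Q{\left(-26,-11 \right)},268 \right)} - c = \left(- \frac{284}{5} - \frac{268}{5}\right) - \frac{40141}{4} = - \frac{552}{5} - \frac{40141}{4} = - \frac{202913}{20}$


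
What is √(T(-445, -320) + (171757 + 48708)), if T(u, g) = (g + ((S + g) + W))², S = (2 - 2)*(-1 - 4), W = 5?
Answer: √623690 ≈ 789.74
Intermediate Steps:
S = 0 (S = 0*(-5) = 0)
T(u, g) = (5 + 2*g)² (T(u, g) = (g + ((0 + g) + 5))² = (g + (g + 5))² = (g + (5 + g))² = (5 + 2*g)²)
√(T(-445, -320) + (171757 + 48708)) = √((5 + 2*(-320))² + (171757 + 48708)) = √((5 - 640)² + 220465) = √((-635)² + 220465) = √(403225 + 220465) = √623690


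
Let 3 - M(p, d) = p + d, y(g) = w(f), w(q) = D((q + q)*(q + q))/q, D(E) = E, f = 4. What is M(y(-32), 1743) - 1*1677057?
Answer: -1678813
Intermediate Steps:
w(q) = 4*q (w(q) = ((q + q)*(q + q))/q = ((2*q)*(2*q))/q = (4*q**2)/q = 4*q)
y(g) = 16 (y(g) = 4*4 = 16)
M(p, d) = 3 - d - p (M(p, d) = 3 - (p + d) = 3 - (d + p) = 3 + (-d - p) = 3 - d - p)
M(y(-32), 1743) - 1*1677057 = (3 - 1*1743 - 1*16) - 1*1677057 = (3 - 1743 - 16) - 1677057 = -1756 - 1677057 = -1678813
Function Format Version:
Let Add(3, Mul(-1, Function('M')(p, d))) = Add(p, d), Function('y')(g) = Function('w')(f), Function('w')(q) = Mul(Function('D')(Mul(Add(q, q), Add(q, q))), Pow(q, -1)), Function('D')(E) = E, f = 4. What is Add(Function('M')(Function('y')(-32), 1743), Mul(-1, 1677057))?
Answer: -1678813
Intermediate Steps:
Function('w')(q) = Mul(4, q) (Function('w')(q) = Mul(Mul(Add(q, q), Add(q, q)), Pow(q, -1)) = Mul(Mul(Mul(2, q), Mul(2, q)), Pow(q, -1)) = Mul(Mul(4, Pow(q, 2)), Pow(q, -1)) = Mul(4, q))
Function('y')(g) = 16 (Function('y')(g) = Mul(4, 4) = 16)
Function('M')(p, d) = Add(3, Mul(-1, d), Mul(-1, p)) (Function('M')(p, d) = Add(3, Mul(-1, Add(p, d))) = Add(3, Mul(-1, Add(d, p))) = Add(3, Add(Mul(-1, d), Mul(-1, p))) = Add(3, Mul(-1, d), Mul(-1, p)))
Add(Function('M')(Function('y')(-32), 1743), Mul(-1, 1677057)) = Add(Add(3, Mul(-1, 1743), Mul(-1, 16)), Mul(-1, 1677057)) = Add(Add(3, -1743, -16), -1677057) = Add(-1756, -1677057) = -1678813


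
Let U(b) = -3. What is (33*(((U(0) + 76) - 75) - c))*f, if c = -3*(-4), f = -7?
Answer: 3234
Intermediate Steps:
c = 12
(33*(((U(0) + 76) - 75) - c))*f = (33*(((-3 + 76) - 75) - 1*12))*(-7) = (33*((73 - 75) - 12))*(-7) = (33*(-2 - 12))*(-7) = (33*(-14))*(-7) = -462*(-7) = 3234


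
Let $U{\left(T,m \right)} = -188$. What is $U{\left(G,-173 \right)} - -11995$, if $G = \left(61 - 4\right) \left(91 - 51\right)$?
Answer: $11807$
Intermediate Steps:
$G = 2280$ ($G = 57 \cdot 40 = 2280$)
$U{\left(G,-173 \right)} - -11995 = -188 - -11995 = -188 + 11995 = 11807$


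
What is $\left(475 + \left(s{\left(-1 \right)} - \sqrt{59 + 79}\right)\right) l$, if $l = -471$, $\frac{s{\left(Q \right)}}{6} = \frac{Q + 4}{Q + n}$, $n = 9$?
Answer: $- \frac{899139}{4} + 471 \sqrt{138} \approx -2.1925 \cdot 10^{5}$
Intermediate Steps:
$s{\left(Q \right)} = \frac{6 \left(4 + Q\right)}{9 + Q}$ ($s{\left(Q \right)} = 6 \frac{Q + 4}{Q + 9} = 6 \frac{4 + Q}{9 + Q} = \frac{6 \left(4 + Q\right)}{9 + Q}$)
$\left(475 + \left(s{\left(-1 \right)} - \sqrt{59 + 79}\right)\right) l = \left(475 + \left(\frac{6 \left(4 - 1\right)}{9 - 1} - \sqrt{59 + 79}\right)\right) \left(-471\right) = \left(475 - \left(\sqrt{138} - 6 \cdot \frac{1}{8} \cdot 3\right)\right) \left(-471\right) = \left(475 + \left(6 \cdot \frac{1}{8} \cdot 3 - \sqrt{138}\right)\right) \left(-471\right) = \left(475 + \left(\frac{9}{4} - \sqrt{138}\right)\right) \left(-471\right) = \left(\frac{1909}{4} - \sqrt{138}\right) \left(-471\right) = - \frac{899139}{4} + 471 \sqrt{138}$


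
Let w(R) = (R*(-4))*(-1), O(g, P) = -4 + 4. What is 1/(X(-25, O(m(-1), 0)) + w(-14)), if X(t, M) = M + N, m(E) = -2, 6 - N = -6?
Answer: -1/44 ≈ -0.022727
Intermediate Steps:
N = 12 (N = 6 - 1*(-6) = 6 + 6 = 12)
O(g, P) = 0
w(R) = 4*R (w(R) = -4*R*(-1) = 4*R)
X(t, M) = 12 + M (X(t, M) = M + 12 = 12 + M)
1/(X(-25, O(m(-1), 0)) + w(-14)) = 1/((12 + 0) + 4*(-14)) = 1/(12 - 56) = 1/(-44) = -1/44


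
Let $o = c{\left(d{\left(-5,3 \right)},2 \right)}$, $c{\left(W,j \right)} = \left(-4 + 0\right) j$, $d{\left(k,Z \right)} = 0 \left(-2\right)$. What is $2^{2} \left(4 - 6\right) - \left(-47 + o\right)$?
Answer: $47$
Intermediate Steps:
$d{\left(k,Z \right)} = 0$
$c{\left(W,j \right)} = - 4 j$
$o = -8$ ($o = \left(-4\right) 2 = -8$)
$2^{2} \left(4 - 6\right) - \left(-47 + o\right) = 2^{2} \left(4 - 6\right) + \left(47 - -8\right) = 4 \left(-2\right) + \left(47 + 8\right) = -8 + 55 = 47$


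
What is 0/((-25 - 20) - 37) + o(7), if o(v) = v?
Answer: 7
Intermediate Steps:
0/((-25 - 20) - 37) + o(7) = 0/((-25 - 20) - 37) + 7 = 0/(-45 - 37) + 7 = 0/(-82) + 7 = -1/82*0 + 7 = 0 + 7 = 7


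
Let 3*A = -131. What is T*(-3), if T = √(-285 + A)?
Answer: -I*√2958 ≈ -54.388*I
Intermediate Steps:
A = -131/3 (A = (⅓)*(-131) = -131/3 ≈ -43.667)
T = I*√2958/3 (T = √(-285 - 131/3) = √(-986/3) = I*√2958/3 ≈ 18.129*I)
T*(-3) = (I*√2958/3)*(-3) = -I*√2958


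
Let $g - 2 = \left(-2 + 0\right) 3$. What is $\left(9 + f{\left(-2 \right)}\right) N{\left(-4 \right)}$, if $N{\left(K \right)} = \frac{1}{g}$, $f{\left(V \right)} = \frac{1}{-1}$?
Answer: $-2$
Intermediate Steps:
$f{\left(V \right)} = -1$
$g = -4$ ($g = 2 + \left(-2 + 0\right) 3 = 2 - 6 = -4$)
$N{\left(K \right)} = - \frac{1}{4}$ ($N{\left(K \right)} = \frac{1}{-4} = - \frac{1}{4}$)
$\left(9 + f{\left(-2 \right)}\right) N{\left(-4 \right)} = \left(9 - 1\right) \left(- \frac{1}{4}\right) = 8 \left(- \frac{1}{4}\right) = -2$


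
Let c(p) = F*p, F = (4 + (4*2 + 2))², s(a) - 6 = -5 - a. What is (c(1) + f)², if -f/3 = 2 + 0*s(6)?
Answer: 36100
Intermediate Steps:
s(a) = 1 - a (s(a) = 6 + (-5 - a) = 1 - a)
F = 196 (F = (4 + (8 + 2))² = (4 + 10)² = 14² = 196)
c(p) = 196*p
f = -6 (f = -3*(2 + 0*(1 - 1*6)) = -3*(2 + 0*(1 - 6)) = -3*(2 + 0*(-5)) = -3*(2 + 0) = -3*2 = -6)
(c(1) + f)² = (196*1 - 6)² = (196 - 6)² = 190² = 36100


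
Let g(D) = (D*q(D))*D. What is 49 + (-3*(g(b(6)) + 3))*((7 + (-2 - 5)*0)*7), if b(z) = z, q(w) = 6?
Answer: -32144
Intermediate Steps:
g(D) = 6*D**2 (g(D) = (D*6)*D = (6*D)*D = 6*D**2)
49 + (-3*(g(b(6)) + 3))*((7 + (-2 - 5)*0)*7) = 49 + (-3*(6*6**2 + 3))*((7 + (-2 - 5)*0)*7) = 49 + (-3*(6*36 + 3))*((7 - 7*0)*7) = 49 + (-3*(216 + 3))*((7 + 0)*7) = 49 + (-3*219)*(7*7) = 49 - 657*49 = 49 - 32193 = -32144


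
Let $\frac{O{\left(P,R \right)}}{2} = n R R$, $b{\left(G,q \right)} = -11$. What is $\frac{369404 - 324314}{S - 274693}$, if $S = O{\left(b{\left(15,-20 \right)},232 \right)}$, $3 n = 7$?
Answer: $- \frac{135270}{70543} \approx -1.9176$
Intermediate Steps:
$n = \frac{7}{3}$ ($n = \frac{1}{3} \cdot 7 = \frac{7}{3} \approx 2.3333$)
$O{\left(P,R \right)} = \frac{14 R^{2}}{3}$ ($O{\left(P,R \right)} = 2 \frac{7 R}{3} R = 2 \frac{7 R^{2}}{3} = \frac{14 R^{2}}{3}$)
$S = \frac{753536}{3}$ ($S = \frac{14 \cdot 232^{2}}{3} = \frac{14}{3} \cdot 53824 = \frac{753536}{3} \approx 2.5118 \cdot 10^{5}$)
$\frac{369404 - 324314}{S - 274693} = \frac{369404 - 324314}{\frac{753536}{3} - 274693} = \frac{45090}{- \frac{70543}{3}} = 45090 \left(- \frac{3}{70543}\right) = - \frac{135270}{70543}$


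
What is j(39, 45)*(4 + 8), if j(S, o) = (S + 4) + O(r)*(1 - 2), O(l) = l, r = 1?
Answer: 504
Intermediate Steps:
j(S, o) = 3 + S (j(S, o) = (S + 4) + 1*(1 - 2) = (4 + S) + 1*(-1) = (4 + S) - 1 = 3 + S)
j(39, 45)*(4 + 8) = (3 + 39)*(4 + 8) = 42*12 = 504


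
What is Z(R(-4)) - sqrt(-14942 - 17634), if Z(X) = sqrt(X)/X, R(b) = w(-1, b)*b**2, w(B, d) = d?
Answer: I*(-1 - 64*sqrt(509))/8 ≈ -180.61*I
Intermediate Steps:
R(b) = b**3 (R(b) = b*b**2 = b**3)
Z(X) = 1/sqrt(X)
Z(R(-4)) - sqrt(-14942 - 17634) = 1/sqrt((-4)**3) - sqrt(-14942 - 17634) = 1/sqrt(-64) - sqrt(-32576) = -I/8 - 8*I*sqrt(509)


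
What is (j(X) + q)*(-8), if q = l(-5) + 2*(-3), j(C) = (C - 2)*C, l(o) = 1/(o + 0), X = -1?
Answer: 128/5 ≈ 25.600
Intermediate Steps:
l(o) = 1/o
j(C) = C*(-2 + C) (j(C) = (-2 + C)*C = C*(-2 + C))
q = -31/5 (q = 1/(-5) + 2*(-3) = -⅕ - 6 = -31/5 ≈ -6.2000)
(j(X) + q)*(-8) = (-(-2 - 1) - 31/5)*(-8) = (-1*(-3) - 31/5)*(-8) = (3 - 31/5)*(-8) = -16/5*(-8) = 128/5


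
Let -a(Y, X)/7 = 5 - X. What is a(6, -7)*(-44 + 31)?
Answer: 1092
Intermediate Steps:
a(Y, X) = -35 + 7*X (a(Y, X) = -7*(5 - X) = -35 + 7*X)
a(6, -7)*(-44 + 31) = (-35 + 7*(-7))*(-44 + 31) = (-35 - 49)*(-13) = -84*(-13) = 1092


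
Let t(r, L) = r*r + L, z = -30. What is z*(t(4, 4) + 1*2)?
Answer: -660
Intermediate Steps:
t(r, L) = L + r² (t(r, L) = r² + L = L + r²)
z*(t(4, 4) + 1*2) = -30*((4 + 4²) + 1*2) = -30*((4 + 16) + 2) = -30*(20 + 2) = -30*22 = -660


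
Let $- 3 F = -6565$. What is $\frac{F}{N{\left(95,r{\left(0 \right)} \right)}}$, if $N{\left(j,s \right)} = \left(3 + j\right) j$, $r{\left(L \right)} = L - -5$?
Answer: $\frac{1313}{5586} \approx 0.23505$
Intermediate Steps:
$r{\left(L \right)} = 5 + L$ ($r{\left(L \right)} = L + 5 = 5 + L$)
$F = \frac{6565}{3}$ ($F = \left(- \frac{1}{3}\right) \left(-6565\right) = \frac{6565}{3} \approx 2188.3$)
$N{\left(j,s \right)} = j \left(3 + j\right)$
$\frac{F}{N{\left(95,r{\left(0 \right)} \right)}} = \frac{6565}{3 \cdot 95 \left(3 + 95\right)} = \frac{6565}{3 \cdot 95 \cdot 98} = \frac{6565}{3 \cdot 9310} = \frac{6565}{3} \cdot \frac{1}{9310} = \frac{1313}{5586}$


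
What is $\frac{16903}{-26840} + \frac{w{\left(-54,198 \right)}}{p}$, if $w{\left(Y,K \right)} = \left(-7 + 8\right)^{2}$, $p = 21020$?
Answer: $- \frac{17763711}{28208840} \approx -0.62972$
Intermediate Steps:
$w{\left(Y,K \right)} = 1$ ($w{\left(Y,K \right)} = 1^{2} = 1$)
$\frac{16903}{-26840} + \frac{w{\left(-54,198 \right)}}{p} = \frac{16903}{-26840} + 1 \cdot \frac{1}{21020} = 16903 \left(- \frac{1}{26840}\right) + 1 \cdot \frac{1}{21020} = - \frac{16903}{26840} + \frac{1}{21020} = - \frac{17763711}{28208840}$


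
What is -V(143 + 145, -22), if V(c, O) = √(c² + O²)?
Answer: -2*√20857 ≈ -288.84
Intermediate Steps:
V(c, O) = √(O² + c²)
-V(143 + 145, -22) = -√((-22)² + (143 + 145)²) = -√(484 + 288²) = -√(484 + 82944) = -√83428 = -2*√20857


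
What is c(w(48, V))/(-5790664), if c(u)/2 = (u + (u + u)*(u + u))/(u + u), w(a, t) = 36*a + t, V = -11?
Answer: -6869/5790664 ≈ -0.0011862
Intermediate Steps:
w(a, t) = t + 36*a
c(u) = (u + 4*u²)/u (c(u) = 2*((u + (u + u)*(u + u))/(u + u)) = 2*((u + (2*u)*(2*u))/((2*u))) = 2*((u + 4*u²)*(1/(2*u))) = 2*((u + 4*u²)/(2*u)) = (u + 4*u²)/u)
c(w(48, V))/(-5790664) = (1 + 4*(-11 + 36*48))/(-5790664) = (1 + 4*(-11 + 1728))*(-1/5790664) = (1 + 4*1717)*(-1/5790664) = (1 + 6868)*(-1/5790664) = 6869*(-1/5790664) = -6869/5790664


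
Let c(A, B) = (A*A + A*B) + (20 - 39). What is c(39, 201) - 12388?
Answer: -3047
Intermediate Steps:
c(A, B) = -19 + A² + A*B (c(A, B) = (A² + A*B) - 19 = -19 + A² + A*B)
c(39, 201) - 12388 = (-19 + 39² + 39*201) - 12388 = (-19 + 1521 + 7839) - 12388 = 9341 - 12388 = -3047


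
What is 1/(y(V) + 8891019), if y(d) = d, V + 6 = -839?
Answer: 1/8890174 ≈ 1.1248e-7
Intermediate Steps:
V = -845 (V = -6 - 839 = -845)
1/(y(V) + 8891019) = 1/(-845 + 8891019) = 1/8890174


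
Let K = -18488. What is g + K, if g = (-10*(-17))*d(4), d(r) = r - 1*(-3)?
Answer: -17298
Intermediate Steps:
d(r) = 3 + r (d(r) = r + 3 = 3 + r)
g = 1190 (g = (-10*(-17))*(3 + 4) = 170*7 = 1190)
g + K = 1190 - 18488 = -17298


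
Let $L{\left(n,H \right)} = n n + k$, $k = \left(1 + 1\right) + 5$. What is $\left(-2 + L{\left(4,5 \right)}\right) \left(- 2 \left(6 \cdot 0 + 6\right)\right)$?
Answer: $-252$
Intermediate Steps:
$k = 7$ ($k = 2 + 5 = 7$)
$L{\left(n,H \right)} = 7 + n^{2}$ ($L{\left(n,H \right)} = n n + 7 = n^{2} + 7 = 7 + n^{2}$)
$\left(-2 + L{\left(4,5 \right)}\right) \left(- 2 \left(6 \cdot 0 + 6\right)\right) = \left(-2 + \left(7 + 4^{2}\right)\right) \left(- 2 \left(6 \cdot 0 + 6\right)\right) = \left(-2 + \left(7 + 16\right)\right) \left(- 2 \left(0 + 6\right)\right) = \left(-2 + 23\right) \left(\left(-2\right) 6\right) = 21 \left(-12\right) = -252$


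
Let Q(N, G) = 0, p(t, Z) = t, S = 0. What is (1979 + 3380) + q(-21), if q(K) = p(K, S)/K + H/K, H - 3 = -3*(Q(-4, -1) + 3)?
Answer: 37522/7 ≈ 5360.3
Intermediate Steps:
H = -6 (H = 3 - 3*(0 + 3) = 3 - 3*3 = 3 - 9 = -6)
q(K) = 1 - 6/K (q(K) = K/K - 6/K = 1 - 6/K)
(1979 + 3380) + q(-21) = (1979 + 3380) + (-6 - 21)/(-21) = 5359 - 1/21*(-27) = 5359 + 9/7 = 37522/7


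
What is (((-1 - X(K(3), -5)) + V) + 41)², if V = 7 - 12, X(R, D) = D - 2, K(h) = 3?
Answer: 1764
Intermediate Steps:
X(R, D) = -2 + D
V = -5
(((-1 - X(K(3), -5)) + V) + 41)² = (((-1 - (-2 - 5)) - 5) + 41)² = (((-1 - 1*(-7)) - 5) + 41)² = (((-1 + 7) - 5) + 41)² = ((6 - 5) + 41)² = (1 + 41)² = 42² = 1764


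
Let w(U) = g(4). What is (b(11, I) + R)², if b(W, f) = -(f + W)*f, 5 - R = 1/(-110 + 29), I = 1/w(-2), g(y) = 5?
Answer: 31516996/4100625 ≈ 7.6859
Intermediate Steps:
w(U) = 5
I = ⅕ (I = 1/5 = ⅕ ≈ 0.20000)
R = 406/81 (R = 5 - 1/(-110 + 29) = 5 - 1/(-81) = 5 - 1*(-1/81) = 5 + 1/81 = 406/81 ≈ 5.0123)
b(W, f) = -f*(W + f) (b(W, f) = -(W + f)*f = -f*(W + f))
(b(11, I) + R)² = (-1*⅕*(11 + ⅕) + 406/81)² = (-1*⅕*56/5 + 406/81)² = (-56/25 + 406/81)² = (5614/2025)² = 31516996/4100625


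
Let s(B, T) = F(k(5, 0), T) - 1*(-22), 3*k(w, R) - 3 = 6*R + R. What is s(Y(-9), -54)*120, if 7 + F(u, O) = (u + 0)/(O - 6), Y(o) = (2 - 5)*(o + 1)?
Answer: 1798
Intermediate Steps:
k(w, R) = 1 + 7*R/3 (k(w, R) = 1 + (6*R + R)/3 = 1 + (7*R)/3 = 1 + 7*R/3)
Y(o) = -3 - 3*o (Y(o) = -3*(1 + o) = -3 - 3*o)
F(u, O) = -7 + u/(-6 + O) (F(u, O) = -7 + (u + 0)/(O - 6) = -7 + u/(-6 + O))
s(B, T) = 22 + (43 - 7*T)/(-6 + T) (s(B, T) = (42 + (1 + (7/3)*0) - 7*T)/(-6 + T) - 1*(-22) = (42 + (1 + 0) - 7*T)/(-6 + T) + 22 = (42 + 1 - 7*T)/(-6 + T) + 22 = (43 - 7*T)/(-6 + T) + 22 = 22 + (43 - 7*T)/(-6 + T))
s(Y(-9), -54)*120 = ((-89 + 15*(-54))/(-6 - 54))*120 = ((-89 - 810)/(-60))*120 = -1/60*(-899)*120 = (899/60)*120 = 1798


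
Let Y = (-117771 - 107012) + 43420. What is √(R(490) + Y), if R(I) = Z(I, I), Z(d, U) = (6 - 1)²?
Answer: I*√181338 ≈ 425.84*I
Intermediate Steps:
Z(d, U) = 25 (Z(d, U) = 5² = 25)
R(I) = 25
Y = -181363 (Y = -224783 + 43420 = -181363)
√(R(490) + Y) = √(25 - 181363) = √(-181338) = I*√181338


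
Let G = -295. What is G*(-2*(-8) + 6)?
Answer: -6490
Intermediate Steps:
G*(-2*(-8) + 6) = -295*(-2*(-8) + 6) = -295*(16 + 6) = -295*22 = -6490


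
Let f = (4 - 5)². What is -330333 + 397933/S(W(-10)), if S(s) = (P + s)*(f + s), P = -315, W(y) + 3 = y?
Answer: -1299792755/3936 ≈ -3.3023e+5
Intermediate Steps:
f = 1 (f = (-1)² = 1)
W(y) = -3 + y
S(s) = (1 + s)*(-315 + s) (S(s) = (-315 + s)*(1 + s) = (1 + s)*(-315 + s))
-330333 + 397933/S(W(-10)) = -330333 + 397933/(-315 + (-3 - 10)² - 314*(-3 - 10)) = -330333 + 397933/(-315 + (-13)² - 314*(-13)) = -330333 + 397933/(-315 + 169 + 4082) = -330333 + 397933/3936 = -1299792755/3936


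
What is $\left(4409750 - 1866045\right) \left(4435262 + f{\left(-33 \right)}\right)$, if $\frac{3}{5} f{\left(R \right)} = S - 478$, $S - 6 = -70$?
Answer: $\frac{33839100936580}{3} \approx 1.128 \cdot 10^{13}$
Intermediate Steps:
$S = -64$ ($S = 6 - 70 = -64$)
$f{\left(R \right)} = - \frac{2710}{3}$ ($f{\left(R \right)} = \frac{5 \left(-64 - 478\right)}{3} = \frac{5}{3} \left(-542\right) = - \frac{2710}{3}$)
$\left(4409750 - 1866045\right) \left(4435262 + f{\left(-33 \right)}\right) = \left(4409750 - 1866045\right) \left(4435262 - \frac{2710}{3}\right) = 2543705 \cdot \frac{13303076}{3} = \frac{33839100936580}{3}$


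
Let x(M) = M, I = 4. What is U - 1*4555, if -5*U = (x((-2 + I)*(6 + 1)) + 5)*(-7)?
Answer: -22642/5 ≈ -4528.4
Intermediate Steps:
U = 133/5 (U = -((-2 + 4)*(6 + 1) + 5)*(-7)/5 = -(2*7 + 5)*(-7)/5 = -(14 + 5)*(-7)/5 = -19*(-7)/5 = -1/5*(-133) = 133/5 ≈ 26.600)
U - 1*4555 = 133/5 - 1*4555 = 133/5 - 4555 = -22642/5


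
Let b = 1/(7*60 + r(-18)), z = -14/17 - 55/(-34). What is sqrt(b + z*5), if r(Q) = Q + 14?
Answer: sqrt(12418874)/1768 ≈ 1.9932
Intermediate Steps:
r(Q) = 14 + Q
z = 27/34 (z = -14*1/17 - 55*(-1/34) = -14/17 + 55/34 = 27/34 ≈ 0.79412)
b = 1/416 (b = 1/(7*60 + (14 - 18)) = 1/(420 - 4) = 1/416 ≈ 0.0024038)
sqrt(b + z*5) = sqrt(1/416 + (27/34)*5) = sqrt(1/416 + 135/34) = sqrt(28097/7072) = sqrt(12418874)/1768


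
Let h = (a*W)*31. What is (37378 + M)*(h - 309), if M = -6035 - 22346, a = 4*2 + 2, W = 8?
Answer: 19532487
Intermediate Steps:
a = 10 (a = 8 + 2 = 10)
M = -28381
h = 2480 (h = (10*8)*31 = 80*31 = 2480)
(37378 + M)*(h - 309) = (37378 - 28381)*(2480 - 309) = 8997*2171 = 19532487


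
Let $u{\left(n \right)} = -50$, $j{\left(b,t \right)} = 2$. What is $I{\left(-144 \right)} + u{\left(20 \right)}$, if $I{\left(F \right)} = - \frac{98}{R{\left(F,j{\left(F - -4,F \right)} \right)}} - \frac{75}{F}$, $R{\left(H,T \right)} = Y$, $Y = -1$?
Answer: $\frac{2329}{48} \approx 48.521$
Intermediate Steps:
$R{\left(H,T \right)} = -1$
$I{\left(F \right)} = 98 - \frac{75}{F}$ ($I{\left(F \right)} = - \frac{98}{-1} - \frac{75}{F} = \left(-98\right) \left(-1\right) - \frac{75}{F} = 98 - \frac{75}{F}$)
$I{\left(-144 \right)} + u{\left(20 \right)} = \left(98 - \frac{75}{-144}\right) - 50 = \left(98 - - \frac{25}{48}\right) - 50 = \left(98 + \frac{25}{48}\right) - 50 = \frac{4729}{48} - 50 = \frac{2329}{48}$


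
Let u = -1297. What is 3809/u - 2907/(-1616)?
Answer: -2384965/2095952 ≈ -1.1379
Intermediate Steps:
3809/u - 2907/(-1616) = 3809/(-1297) - 2907/(-1616) = 3809*(-1/1297) - 2907*(-1/1616) = -3809/1297 + 2907/1616 = -2384965/2095952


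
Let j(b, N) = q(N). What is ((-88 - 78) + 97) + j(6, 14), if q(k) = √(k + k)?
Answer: -69 + 2*√7 ≈ -63.708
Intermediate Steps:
q(k) = √2*√k (q(k) = √(2*k) = √2*√k)
j(b, N) = √2*√N
((-88 - 78) + 97) + j(6, 14) = ((-88 - 78) + 97) + √2*√14 = (-166 + 97) + 2*√7 = -69 + 2*√7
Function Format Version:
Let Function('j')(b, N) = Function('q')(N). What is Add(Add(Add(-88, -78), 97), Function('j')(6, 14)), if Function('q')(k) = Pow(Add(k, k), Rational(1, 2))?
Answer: Add(-69, Mul(2, Pow(7, Rational(1, 2)))) ≈ -63.708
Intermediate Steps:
Function('q')(k) = Mul(Pow(2, Rational(1, 2)), Pow(k, Rational(1, 2))) (Function('q')(k) = Pow(Mul(2, k), Rational(1, 2)) = Mul(Pow(2, Rational(1, 2)), Pow(k, Rational(1, 2))))
Function('j')(b, N) = Mul(Pow(2, Rational(1, 2)), Pow(N, Rational(1, 2)))
Add(Add(Add(-88, -78), 97), Function('j')(6, 14)) = Add(Add(Add(-88, -78), 97), Mul(Pow(2, Rational(1, 2)), Pow(14, Rational(1, 2)))) = Add(Add(-166, 97), Mul(2, Pow(7, Rational(1, 2)))) = Add(-69, Mul(2, Pow(7, Rational(1, 2))))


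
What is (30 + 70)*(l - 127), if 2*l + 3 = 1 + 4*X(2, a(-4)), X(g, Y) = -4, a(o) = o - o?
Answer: -13600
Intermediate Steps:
a(o) = 0
l = -9 (l = -3/2 + (1 + 4*(-4))/2 = -3/2 + (1 - 16)/2 = -3/2 + (½)*(-15) = -3/2 - 15/2 = -9)
(30 + 70)*(l - 127) = (30 + 70)*(-9 - 127) = 100*(-136) = -13600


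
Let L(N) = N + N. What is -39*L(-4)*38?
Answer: 11856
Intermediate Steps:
L(N) = 2*N
-39*L(-4)*38 = -78*(-4)*38 = -39*(-8)*38 = 312*38 = 11856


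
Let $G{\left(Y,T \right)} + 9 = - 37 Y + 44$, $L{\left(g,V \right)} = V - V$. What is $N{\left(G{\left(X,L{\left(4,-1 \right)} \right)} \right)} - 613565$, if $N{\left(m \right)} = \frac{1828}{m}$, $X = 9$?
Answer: $- \frac{91422099}{149} \approx -6.1357 \cdot 10^{5}$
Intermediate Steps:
$L{\left(g,V \right)} = 0$
$G{\left(Y,T \right)} = 35 - 37 Y$ ($G{\left(Y,T \right)} = -9 - \left(-44 + 37 Y\right) = 35 - 37 Y$)
$N{\left(G{\left(X,L{\left(4,-1 \right)} \right)} \right)} - 613565 = \frac{1828}{35 - 333} - 613565 = \frac{1828}{-298} - 613565 = 1828 \left(- \frac{1}{298}\right) - 613565 = - \frac{914}{149} - 613565 = - \frac{91422099}{149}$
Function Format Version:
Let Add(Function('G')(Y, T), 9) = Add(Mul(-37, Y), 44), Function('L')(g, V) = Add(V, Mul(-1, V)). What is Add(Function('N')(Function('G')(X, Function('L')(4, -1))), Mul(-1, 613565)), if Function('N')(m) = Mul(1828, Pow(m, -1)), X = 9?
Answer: Rational(-91422099, 149) ≈ -6.1357e+5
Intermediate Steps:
Function('L')(g, V) = 0
Function('G')(Y, T) = Add(35, Mul(-37, Y)) (Function('G')(Y, T) = Add(-9, Add(Mul(-37, Y), 44)) = Add(-9, Add(44, Mul(-37, Y))) = Add(35, Mul(-37, Y)))
Add(Function('N')(Function('G')(X, Function('L')(4, -1))), Mul(-1, 613565)) = Add(Mul(1828, Pow(Add(35, Mul(-37, 9)), -1)), Mul(-1, 613565)) = Add(Mul(1828, Pow(Add(35, -333), -1)), -613565) = Add(Mul(1828, Pow(-298, -1)), -613565) = Add(Mul(1828, Rational(-1, 298)), -613565) = Add(Rational(-914, 149), -613565) = Rational(-91422099, 149)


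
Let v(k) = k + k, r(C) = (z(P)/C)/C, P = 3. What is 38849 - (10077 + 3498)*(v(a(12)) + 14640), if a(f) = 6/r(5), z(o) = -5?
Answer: -197884651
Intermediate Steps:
r(C) = -5/C² (r(C) = (-5/C)/C = -5/C²)
a(f) = -30 (a(f) = 6/((-5/5²)) = 6/((-5*1/25)) = 6/(-⅕) = 6*(-5) = -30)
v(k) = 2*k
38849 - (10077 + 3498)*(v(a(12)) + 14640) = 38849 - (10077 + 3498)*(2*(-30) + 14640) = 38849 - 13575*(-60 + 14640) = 38849 - 13575*14580 = 38849 - 1*197923500 = 38849 - 197923500 = -197884651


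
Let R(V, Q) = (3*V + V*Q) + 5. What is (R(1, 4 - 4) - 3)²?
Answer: 25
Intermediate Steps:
R(V, Q) = 5 + 3*V + Q*V (R(V, Q) = (3*V + Q*V) + 5 = 5 + 3*V + Q*V)
(R(1, 4 - 4) - 3)² = ((5 + 3*1 + (4 - 4)*1) - 3)² = ((5 + 3 + 0*1) - 3)² = ((5 + 3 + 0) - 3)² = (8 - 3)² = 5² = 25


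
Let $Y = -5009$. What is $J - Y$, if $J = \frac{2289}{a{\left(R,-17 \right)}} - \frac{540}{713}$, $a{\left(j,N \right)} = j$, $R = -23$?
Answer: $\frac{3499918}{713} \approx 4908.7$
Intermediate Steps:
$J = - \frac{71499}{713}$ ($J = \frac{2289}{-23} - \frac{540}{713} = 2289 \left(- \frac{1}{23}\right) - \frac{540}{713} = - \frac{2289}{23} - \frac{540}{713} = - \frac{71499}{713} \approx -100.28$)
$J - Y = - \frac{71499}{713} - -5009 = - \frac{71499}{713} + 5009 = \frac{3499918}{713}$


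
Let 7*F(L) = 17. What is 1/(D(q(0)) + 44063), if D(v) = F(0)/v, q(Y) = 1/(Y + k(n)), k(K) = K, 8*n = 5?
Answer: 56/2467613 ≈ 2.2694e-5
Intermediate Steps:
n = 5/8 (n = (⅛)*5 = 5/8 ≈ 0.62500)
F(L) = 17/7 (F(L) = (⅐)*17 = 17/7)
q(Y) = 1/(5/8 + Y) (q(Y) = 1/(Y + 5/8) = 1/(5/8 + Y))
D(v) = 17/(7*v)
1/(D(q(0)) + 44063) = 1/(17/(7*((8/(5 + 8*0)))) + 44063) = 1/(17/(7*((8/(5 + 0)))) + 44063) = 1/(17/(7*((8/5))) + 44063) = 1/(17/(7*((8*(⅕)))) + 44063) = 1/(17/(7*(8/5)) + 44063) = 1/((17/7)*(5/8) + 44063) = 1/(85/56 + 44063) = 1/(2467613/56) = 56/2467613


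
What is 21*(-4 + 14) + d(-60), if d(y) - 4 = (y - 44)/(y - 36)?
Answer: 2581/12 ≈ 215.08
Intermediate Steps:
d(y) = 4 + (-44 + y)/(-36 + y) (d(y) = 4 + (y - 44)/(y - 36) = 4 + (-44 + y)/(-36 + y))
21*(-4 + 14) + d(-60) = 21*(-4 + 14) + (-188 + 5*(-60))/(-36 - 60) = 21*10 + (-188 - 300)/(-96) = 210 - 1/96*(-488) = 210 + 61/12 = 2581/12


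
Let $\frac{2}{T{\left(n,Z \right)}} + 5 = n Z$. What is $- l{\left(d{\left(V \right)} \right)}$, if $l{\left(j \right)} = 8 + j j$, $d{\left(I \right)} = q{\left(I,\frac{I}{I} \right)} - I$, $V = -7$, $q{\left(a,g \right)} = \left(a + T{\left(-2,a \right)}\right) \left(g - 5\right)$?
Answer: $- \frac{94897}{81} \approx -1171.6$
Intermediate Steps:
$T{\left(n,Z \right)} = \frac{2}{-5 + Z n}$ ($T{\left(n,Z \right)} = \frac{2}{-5 + n Z} = \frac{2}{-5 + Z n}$)
$q{\left(a,g \right)} = \left(-5 + g\right) \left(a + \frac{2}{-5 - 2 a}\right)$ ($q{\left(a,g \right)} = \left(a + \frac{2}{-5 + a \left(-2\right)}\right) \left(g - 5\right) = \left(a + \frac{2}{-5 - 2 a}\right) \left(-5 + g\right) = \left(-5 + g\right) \left(a + \frac{2}{-5 - 2 a}\right)$)
$d{\left(I \right)} = - I + \frac{8 - 4 I \left(5 + 2 I\right)}{5 + 2 I}$ ($d{\left(I \right)} = \frac{10 - 2 \frac{I}{I} + I \left(-5 + \frac{I}{I}\right) \left(5 + 2 I\right)}{5 + 2 I} - I = \frac{10 - 2 + I \left(-5 + 1\right) \left(5 + 2 I\right)}{5 + 2 I} - I = \frac{10 - 2 + I \left(-4\right) \left(5 + 2 I\right)}{5 + 2 I} - I = \frac{10 - 2 - 4 I \left(5 + 2 I\right)}{5 + 2 I} - I = \frac{8 - 4 I \left(5 + 2 I\right)}{5 + 2 I} - I = - I + \frac{8 - 4 I \left(5 + 2 I\right)}{5 + 2 I}$)
$l{\left(j \right)} = 8 + j^{2}$
$- l{\left(d{\left(V \right)} \right)} = - (8 + \left(\frac{8 - -175 - 10 \left(-7\right)^{2}}{5 + 2 \left(-7\right)}\right)^{2}) = - (8 + \left(\frac{8 + 175 - 490}{5 - 14}\right)^{2}) = - (8 + \left(\frac{8 + 175 - 490}{-9}\right)^{2}) = - (8 + \left(\left(- \frac{1}{9}\right) \left(-307\right)\right)^{2}) = - (8 + \left(\frac{307}{9}\right)^{2}) = - (8 + \frac{94249}{81}) = \left(-1\right) \frac{94897}{81} = - \frac{94897}{81}$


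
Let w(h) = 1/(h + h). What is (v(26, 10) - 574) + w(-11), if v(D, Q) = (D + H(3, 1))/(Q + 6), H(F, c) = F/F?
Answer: -100735/176 ≈ -572.36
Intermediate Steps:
H(F, c) = 1
v(D, Q) = (1 + D)/(6 + Q) (v(D, Q) = (D + 1)/(Q + 6) = (1 + D)/(6 + Q))
w(h) = 1/(2*h)
(v(26, 10) - 574) + w(-11) = ((1 + 26)/(6 + 10) - 574) + (1/2)/(-11) = (27/16 - 574) + (1/2)*(-1/11) = ((1/16)*27 - 574) - 1/22 = (27/16 - 574) - 1/22 = -9157/16 - 1/22 = -100735/176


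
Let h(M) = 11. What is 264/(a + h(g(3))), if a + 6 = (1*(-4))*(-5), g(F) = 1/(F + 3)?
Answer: 264/25 ≈ 10.560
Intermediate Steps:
g(F) = 1/(3 + F)
a = 14 (a = -6 + (1*(-4))*(-5) = -6 - 4*(-5) = -6 + 20 = 14)
264/(a + h(g(3))) = 264/(14 + 11) = 264/25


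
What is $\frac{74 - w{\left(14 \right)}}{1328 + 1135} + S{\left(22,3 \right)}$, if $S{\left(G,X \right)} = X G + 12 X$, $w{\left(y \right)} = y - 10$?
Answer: $\frac{251296}{2463} \approx 102.03$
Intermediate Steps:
$w{\left(y \right)} = -10 + y$
$S{\left(G,X \right)} = 12 X + G X$ ($S{\left(G,X \right)} = G X + 12 X = 12 X + G X$)
$\frac{74 - w{\left(14 \right)}}{1328 + 1135} + S{\left(22,3 \right)} = \frac{74 - \left(-10 + 14\right)}{1328 + 1135} + 3 \left(12 + 22\right) = \frac{74 - 4}{2463} + 3 \cdot 34 = \frac{74 - 4}{2463} + 102 = \frac{1}{2463} \cdot 70 + 102 = \frac{70}{2463} + 102 = \frac{251296}{2463}$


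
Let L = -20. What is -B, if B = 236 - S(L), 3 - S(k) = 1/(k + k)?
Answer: -9319/40 ≈ -232.98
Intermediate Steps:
S(k) = 3 - 1/(2*k) (S(k) = 3 - 1/(k + k) = 3 - 1/(2*k))
B = 9319/40 (B = 236 - (3 - 1/2/(-20)) = 236 - (3 - 1/2*(-1/20)) = 236 - (3 + 1/40) = 236 - 1*121/40 = 236 - 121/40 = 9319/40 ≈ 232.98)
-B = -1*9319/40 = -9319/40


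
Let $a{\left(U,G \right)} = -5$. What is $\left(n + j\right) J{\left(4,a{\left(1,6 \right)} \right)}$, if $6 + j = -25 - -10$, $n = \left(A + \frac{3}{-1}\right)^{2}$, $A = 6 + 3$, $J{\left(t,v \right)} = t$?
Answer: $60$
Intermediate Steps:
$A = 9$
$n = 36$ ($n = \left(9 + \frac{3}{-1}\right)^{2} = \left(9 + 3 \left(-1\right)\right)^{2} = \left(9 - 3\right)^{2} = 6^{2} = 36$)
$j = -21$ ($j = -6 - 15 = -21$)
$\left(n + j\right) J{\left(4,a{\left(1,6 \right)} \right)} = \left(36 - 21\right) 4 = 15 \cdot 4 = 60$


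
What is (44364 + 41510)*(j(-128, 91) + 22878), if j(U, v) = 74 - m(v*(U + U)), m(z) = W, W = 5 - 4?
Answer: 1970894174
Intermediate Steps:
W = 1
m(z) = 1
j(U, v) = 73 (j(U, v) = 74 - 1*1 = 74 - 1 = 73)
(44364 + 41510)*(j(-128, 91) + 22878) = (44364 + 41510)*(73 + 22878) = 85874*22951 = 1970894174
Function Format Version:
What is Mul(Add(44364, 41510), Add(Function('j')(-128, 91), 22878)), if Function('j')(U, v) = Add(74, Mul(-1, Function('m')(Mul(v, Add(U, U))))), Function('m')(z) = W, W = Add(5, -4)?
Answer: 1970894174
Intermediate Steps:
W = 1
Function('m')(z) = 1
Function('j')(U, v) = 73 (Function('j')(U, v) = Add(74, Mul(-1, 1)) = Add(74, -1) = 73)
Mul(Add(44364, 41510), Add(Function('j')(-128, 91), 22878)) = Mul(Add(44364, 41510), Add(73, 22878)) = Mul(85874, 22951) = 1970894174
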